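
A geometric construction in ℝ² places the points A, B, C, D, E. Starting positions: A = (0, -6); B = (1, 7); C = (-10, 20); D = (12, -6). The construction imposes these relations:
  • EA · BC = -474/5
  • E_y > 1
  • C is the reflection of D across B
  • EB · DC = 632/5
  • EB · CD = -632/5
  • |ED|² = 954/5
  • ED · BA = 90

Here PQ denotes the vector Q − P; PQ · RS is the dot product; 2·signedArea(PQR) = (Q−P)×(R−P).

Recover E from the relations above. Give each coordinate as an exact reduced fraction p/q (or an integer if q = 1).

E = (3/5, 9/5)

1. E_x = 3/5  [EB · CD = -632/5 ∩ ED · BA = 90]
2. E_y = 9/5  [EB · CD = -632/5 ∩ ED · BA = 90]
   → E = (3/5, 9/5)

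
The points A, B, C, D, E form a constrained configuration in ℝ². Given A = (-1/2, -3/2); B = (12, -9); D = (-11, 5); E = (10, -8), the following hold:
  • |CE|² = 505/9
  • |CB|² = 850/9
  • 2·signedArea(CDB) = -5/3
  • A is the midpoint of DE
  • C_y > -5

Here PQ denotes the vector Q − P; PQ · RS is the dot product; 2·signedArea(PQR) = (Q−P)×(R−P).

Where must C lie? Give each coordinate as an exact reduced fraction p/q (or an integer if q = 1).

1. C_x = 11/3  [line 14·x + 23·y + 122/3 = 0 ∩ |CE|² = 505/9]
2. C_y = -4  [line 14·x + 23·y + 122/3 = 0 ∩ |CE|² = 505/9]
   → C = (11/3, -4)

C = (11/3, -4)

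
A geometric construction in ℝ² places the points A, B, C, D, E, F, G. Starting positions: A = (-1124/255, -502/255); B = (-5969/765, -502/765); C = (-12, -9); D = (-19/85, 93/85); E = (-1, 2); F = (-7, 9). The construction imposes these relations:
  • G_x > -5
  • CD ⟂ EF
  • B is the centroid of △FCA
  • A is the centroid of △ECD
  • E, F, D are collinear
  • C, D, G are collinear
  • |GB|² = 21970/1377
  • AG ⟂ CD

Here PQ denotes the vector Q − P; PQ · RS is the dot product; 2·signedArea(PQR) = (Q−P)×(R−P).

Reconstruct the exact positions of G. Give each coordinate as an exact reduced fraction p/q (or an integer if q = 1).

G = (-1058/255, -193/85)

1. G_x = -1058/255  [C, D, G are collinear ∩ AG ⟂ CD]
2. G_y = -193/85  [C, D, G are collinear ∩ AG ⟂ CD]
   → G = (-1058/255, -193/85)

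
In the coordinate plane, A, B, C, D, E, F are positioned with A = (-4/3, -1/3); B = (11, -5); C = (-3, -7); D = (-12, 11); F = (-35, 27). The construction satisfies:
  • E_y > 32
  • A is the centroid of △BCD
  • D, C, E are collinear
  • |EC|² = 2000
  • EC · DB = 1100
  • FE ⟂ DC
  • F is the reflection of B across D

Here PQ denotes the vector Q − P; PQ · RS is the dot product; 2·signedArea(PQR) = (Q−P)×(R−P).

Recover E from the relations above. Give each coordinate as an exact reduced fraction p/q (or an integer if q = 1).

1. E_x = -23  [D, C, E are collinear ∩ FE ⟂ DC]
2. E_y = 33  [D, C, E are collinear ∩ FE ⟂ DC]
   → E = (-23, 33)

E = (-23, 33)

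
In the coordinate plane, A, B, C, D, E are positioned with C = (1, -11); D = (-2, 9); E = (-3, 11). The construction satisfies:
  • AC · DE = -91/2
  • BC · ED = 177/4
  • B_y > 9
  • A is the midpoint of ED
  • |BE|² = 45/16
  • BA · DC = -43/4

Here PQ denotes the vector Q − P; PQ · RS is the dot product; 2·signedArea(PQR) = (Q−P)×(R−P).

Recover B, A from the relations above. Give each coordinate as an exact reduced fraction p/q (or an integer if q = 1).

1. B_x = -9/4  [line -1·x + 2·y + -85/4 = 0 ∩ |BE|² = 45/16]
2. B_y = 19/2  [line -1·x + 2·y + -85/4 = 0 ∩ |BE|² = 45/16]
   → B = (-9/4, 19/2)
3. A_x = -5/2  [A is the midpoint of ED]
4. A_y = 10  [A is the midpoint of ED]
   → A = (-5/2, 10)

A = (-5/2, 10)
B = (-9/4, 19/2)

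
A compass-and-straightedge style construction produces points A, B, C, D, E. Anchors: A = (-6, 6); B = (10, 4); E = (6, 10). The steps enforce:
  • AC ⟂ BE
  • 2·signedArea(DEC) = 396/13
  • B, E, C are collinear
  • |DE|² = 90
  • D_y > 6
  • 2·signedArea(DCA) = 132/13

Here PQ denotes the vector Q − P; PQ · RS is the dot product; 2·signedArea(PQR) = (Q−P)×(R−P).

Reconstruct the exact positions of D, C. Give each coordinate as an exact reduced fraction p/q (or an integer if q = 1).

1. C_x = 54/13  [B, E, C are collinear ∩ AC ⟂ BE]
2. C_y = 166/13  [B, E, C are collinear ∩ AC ⟂ BE]
   → C = (54/13, 166/13)
3. D_x = -3  [2·signedArea(DEC) = 396/13 ∩ 2·signedArea(DCA) = 132/13]
4. D_y = 7  [2·signedArea(DEC) = 396/13 ∩ 2·signedArea(DCA) = 132/13]
   → D = (-3, 7)

C = (54/13, 166/13)
D = (-3, 7)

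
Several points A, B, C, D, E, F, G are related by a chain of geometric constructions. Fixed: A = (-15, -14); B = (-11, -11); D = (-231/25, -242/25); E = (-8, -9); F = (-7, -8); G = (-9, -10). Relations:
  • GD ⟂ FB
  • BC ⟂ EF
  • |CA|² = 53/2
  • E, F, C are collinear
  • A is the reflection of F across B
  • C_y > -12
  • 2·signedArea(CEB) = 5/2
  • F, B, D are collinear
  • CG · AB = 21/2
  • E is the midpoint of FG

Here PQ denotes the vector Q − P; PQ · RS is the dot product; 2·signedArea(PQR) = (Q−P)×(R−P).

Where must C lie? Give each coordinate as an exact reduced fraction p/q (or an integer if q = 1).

C = (-21/2, -23/2)

1. C_x = -21/2  [E, F, C are collinear ∩ BC ⟂ EF]
2. C_y = -23/2  [E, F, C are collinear ∩ BC ⟂ EF]
   → C = (-21/2, -23/2)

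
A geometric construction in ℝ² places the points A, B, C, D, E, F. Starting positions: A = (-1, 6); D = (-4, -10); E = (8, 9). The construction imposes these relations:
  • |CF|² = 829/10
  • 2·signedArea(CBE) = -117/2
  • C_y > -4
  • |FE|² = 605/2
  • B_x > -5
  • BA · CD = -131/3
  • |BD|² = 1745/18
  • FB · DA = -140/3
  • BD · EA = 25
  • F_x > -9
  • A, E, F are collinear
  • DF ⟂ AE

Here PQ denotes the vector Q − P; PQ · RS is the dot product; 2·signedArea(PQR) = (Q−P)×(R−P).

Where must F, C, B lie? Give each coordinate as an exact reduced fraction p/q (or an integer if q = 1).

1. F_x = -17/2  [A, E, F are collinear ∩ DF ⟂ AE]
2. F_y = 7/2  [A, E, F are collinear ∩ DF ⟂ AE]
   → F = (-17/2, 7/2)
3. B_x = -9/2  [BD · EA = 25 ∩ FB · DA = -140/3]
4. B_y = -1/6  [BD · EA = 25 ∩ FB · DA = -140/3]
   → B = (-9/2, -1/6)
5. C_x = -14/5  [2·signedArea(CBE) = -117/2 ∩ BA · CD = -131/3]
6. C_y = -18/5  [2·signedArea(CBE) = -117/2 ∩ BA · CD = -131/3]
   → C = (-14/5, -18/5)

B = (-9/2, -1/6)
C = (-14/5, -18/5)
F = (-17/2, 7/2)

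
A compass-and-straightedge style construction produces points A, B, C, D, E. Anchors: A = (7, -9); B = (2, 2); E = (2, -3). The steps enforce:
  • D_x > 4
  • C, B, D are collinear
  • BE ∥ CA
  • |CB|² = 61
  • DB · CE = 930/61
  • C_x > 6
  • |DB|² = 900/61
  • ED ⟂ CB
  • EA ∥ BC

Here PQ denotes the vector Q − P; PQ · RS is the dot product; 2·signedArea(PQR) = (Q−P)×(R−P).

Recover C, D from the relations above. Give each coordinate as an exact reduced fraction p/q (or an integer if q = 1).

1. C_x = 7  [BE ∥ CA ∩ EA ∥ BC]
2. C_y = -4  [BE ∥ CA ∩ EA ∥ BC]
   → C = (7, -4)
3. D_x = 272/61  [C, B, D are collinear ∩ ED ⟂ CB]
4. D_y = -58/61  [C, B, D are collinear ∩ ED ⟂ CB]
   → D = (272/61, -58/61)

C = (7, -4)
D = (272/61, -58/61)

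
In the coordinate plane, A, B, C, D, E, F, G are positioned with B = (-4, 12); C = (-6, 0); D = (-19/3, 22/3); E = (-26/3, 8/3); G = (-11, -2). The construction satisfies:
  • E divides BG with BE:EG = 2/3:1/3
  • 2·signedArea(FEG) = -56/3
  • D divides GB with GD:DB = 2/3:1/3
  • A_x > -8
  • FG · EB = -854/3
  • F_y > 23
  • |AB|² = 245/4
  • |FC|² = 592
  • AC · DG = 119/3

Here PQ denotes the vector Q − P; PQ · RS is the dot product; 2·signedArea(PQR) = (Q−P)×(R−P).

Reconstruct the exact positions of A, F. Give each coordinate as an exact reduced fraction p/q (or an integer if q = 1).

1. A_x = -15/2  [line 14/3·x + 28/3·y + -35/3 = 0 ∩ |AB|² = 245/4]
2. A_y = 5  [line 14/3·x + 28/3·y + -35/3 = 0 ∩ |AB|² = 245/4]
   → A = (-15/2, 5)
3. F_x = -2  [FG · EB = -854/3 ∩ 2·signedArea(FEG) = -56/3]
4. F_y = 24  [FG · EB = -854/3 ∩ 2·signedArea(FEG) = -56/3]
   → F = (-2, 24)

A = (-15/2, 5)
F = (-2, 24)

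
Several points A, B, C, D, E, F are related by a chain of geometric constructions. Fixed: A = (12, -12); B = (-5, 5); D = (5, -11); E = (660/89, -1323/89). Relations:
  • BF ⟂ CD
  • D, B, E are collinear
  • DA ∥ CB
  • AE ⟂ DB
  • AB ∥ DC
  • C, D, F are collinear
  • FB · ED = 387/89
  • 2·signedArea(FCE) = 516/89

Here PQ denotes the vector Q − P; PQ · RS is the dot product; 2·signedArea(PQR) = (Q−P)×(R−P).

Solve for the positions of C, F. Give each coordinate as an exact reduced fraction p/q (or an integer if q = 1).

C = (-12, 6)
F = (-8, 2)

1. C_x = -12  [DA ∥ CB ∩ AB ∥ DC]
2. C_y = 6  [DA ∥ CB ∩ AB ∥ DC]
   → C = (-12, 6)
3. F_x = -8  [C, D, F are collinear ∩ BF ⟂ CD]
4. F_y = 2  [C, D, F are collinear ∩ BF ⟂ CD]
   → F = (-8, 2)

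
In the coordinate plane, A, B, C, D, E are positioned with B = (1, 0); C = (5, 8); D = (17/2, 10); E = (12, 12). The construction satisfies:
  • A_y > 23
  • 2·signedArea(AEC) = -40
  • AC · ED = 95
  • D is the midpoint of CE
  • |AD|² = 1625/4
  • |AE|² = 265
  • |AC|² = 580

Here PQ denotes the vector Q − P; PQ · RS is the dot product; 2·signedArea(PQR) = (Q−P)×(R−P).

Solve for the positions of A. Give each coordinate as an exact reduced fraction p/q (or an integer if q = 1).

A = (23, 24)

1. A_x = 23  [AC · ED = 95 ∩ 2·signedArea(AEC) = -40]
2. A_y = 24  [AC · ED = 95 ∩ 2·signedArea(AEC) = -40]
   → A = (23, 24)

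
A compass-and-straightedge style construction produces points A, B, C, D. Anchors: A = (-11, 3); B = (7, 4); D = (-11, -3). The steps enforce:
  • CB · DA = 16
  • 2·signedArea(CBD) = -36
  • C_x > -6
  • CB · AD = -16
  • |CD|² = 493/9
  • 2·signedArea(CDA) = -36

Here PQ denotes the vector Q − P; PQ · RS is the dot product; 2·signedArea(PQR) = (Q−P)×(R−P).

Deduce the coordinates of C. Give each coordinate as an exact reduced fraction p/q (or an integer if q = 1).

C = (-5, 4/3)

1. C_x = -5  [2·signedArea(CBD) = -36 ∩ CB · AD = -16]
2. C_y = 4/3  [2·signedArea(CBD) = -36 ∩ CB · AD = -16]
   → C = (-5, 4/3)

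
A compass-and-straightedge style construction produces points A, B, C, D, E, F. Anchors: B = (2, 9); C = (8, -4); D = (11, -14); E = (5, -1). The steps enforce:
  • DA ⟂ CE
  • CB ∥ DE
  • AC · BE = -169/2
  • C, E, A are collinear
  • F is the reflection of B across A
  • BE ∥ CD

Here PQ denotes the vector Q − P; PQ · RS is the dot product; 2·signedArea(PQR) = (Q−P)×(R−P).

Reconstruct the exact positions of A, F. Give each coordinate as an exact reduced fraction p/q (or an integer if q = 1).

1. A_x = 29/2  [C, E, A are collinear ∩ DA ⟂ CE]
2. A_y = -21/2  [C, E, A are collinear ∩ DA ⟂ CE]
   → A = (29/2, -21/2)
3. F_x = 27  [F is the reflection of B across A]
4. F_y = -30  [F is the reflection of B across A]
   → F = (27, -30)

A = (29/2, -21/2)
F = (27, -30)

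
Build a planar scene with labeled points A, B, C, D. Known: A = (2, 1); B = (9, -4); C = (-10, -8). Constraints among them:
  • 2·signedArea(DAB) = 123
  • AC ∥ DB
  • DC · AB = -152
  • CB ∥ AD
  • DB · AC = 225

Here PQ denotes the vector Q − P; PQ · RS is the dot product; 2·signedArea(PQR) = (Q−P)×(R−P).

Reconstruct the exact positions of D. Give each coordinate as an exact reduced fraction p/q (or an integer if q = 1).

D = (21, 5)

1. D_x = 21  [AC ∥ DB ∩ CB ∥ AD]
2. D_y = 5  [AC ∥ DB ∩ CB ∥ AD]
   → D = (21, 5)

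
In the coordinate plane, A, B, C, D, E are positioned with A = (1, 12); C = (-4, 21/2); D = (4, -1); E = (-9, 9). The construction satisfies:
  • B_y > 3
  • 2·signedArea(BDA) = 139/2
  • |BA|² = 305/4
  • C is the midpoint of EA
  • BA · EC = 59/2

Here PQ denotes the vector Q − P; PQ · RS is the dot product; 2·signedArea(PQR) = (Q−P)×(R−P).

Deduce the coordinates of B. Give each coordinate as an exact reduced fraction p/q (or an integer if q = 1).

1. B_x = -5/2  [2·signedArea(BDA) = 139/2 ∩ BA · EC = 59/2]
2. B_y = 4  [2·signedArea(BDA) = 139/2 ∩ BA · EC = 59/2]
   → B = (-5/2, 4)

B = (-5/2, 4)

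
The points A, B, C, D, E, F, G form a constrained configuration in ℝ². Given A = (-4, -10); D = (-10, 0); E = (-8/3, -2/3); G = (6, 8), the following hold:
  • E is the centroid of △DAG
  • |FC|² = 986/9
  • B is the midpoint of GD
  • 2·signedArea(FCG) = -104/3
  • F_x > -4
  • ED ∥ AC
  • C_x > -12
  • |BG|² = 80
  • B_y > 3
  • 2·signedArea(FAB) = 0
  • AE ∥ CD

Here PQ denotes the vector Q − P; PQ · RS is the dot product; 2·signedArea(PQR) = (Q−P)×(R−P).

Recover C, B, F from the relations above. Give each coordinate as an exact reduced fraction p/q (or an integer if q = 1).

1. C_x = -34/3  [AE ∥ CD ∩ ED ∥ AC]
2. C_y = -28/3  [AE ∥ CD ∩ ED ∥ AC]
   → C = (-34/3, -28/3)
3. B_x = -2  [B is the midpoint of GD]
4. B_y = 4  [B is the midpoint of GD]
   → B = (-2, 4)
5. F_x = -3  [2·signedArea(FAB) = 0 ∩ 2·signedArea(FCG) = -104/3]
6. F_y = -3  [2·signedArea(FAB) = 0 ∩ 2·signedArea(FCG) = -104/3]
   → F = (-3, -3)

B = (-2, 4)
C = (-34/3, -28/3)
F = (-3, -3)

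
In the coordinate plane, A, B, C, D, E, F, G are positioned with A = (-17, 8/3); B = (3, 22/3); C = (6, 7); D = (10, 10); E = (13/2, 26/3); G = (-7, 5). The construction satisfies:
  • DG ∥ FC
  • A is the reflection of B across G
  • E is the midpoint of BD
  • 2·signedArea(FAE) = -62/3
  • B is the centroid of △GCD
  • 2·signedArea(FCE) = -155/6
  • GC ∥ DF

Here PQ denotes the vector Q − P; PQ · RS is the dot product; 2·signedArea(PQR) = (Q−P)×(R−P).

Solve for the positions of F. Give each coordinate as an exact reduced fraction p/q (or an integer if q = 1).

F = (23, 12)

1. F_x = 23  [DG ∥ FC ∩ GC ∥ DF]
2. F_y = 12  [DG ∥ FC ∩ GC ∥ DF]
   → F = (23, 12)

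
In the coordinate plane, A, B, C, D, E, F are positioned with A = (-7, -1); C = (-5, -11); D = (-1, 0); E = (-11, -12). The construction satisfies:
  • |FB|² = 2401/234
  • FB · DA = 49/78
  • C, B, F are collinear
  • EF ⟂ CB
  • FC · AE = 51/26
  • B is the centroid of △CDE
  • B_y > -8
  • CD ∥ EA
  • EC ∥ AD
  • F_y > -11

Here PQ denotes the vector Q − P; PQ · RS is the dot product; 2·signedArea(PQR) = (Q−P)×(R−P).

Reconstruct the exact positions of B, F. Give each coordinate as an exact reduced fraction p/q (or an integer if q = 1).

B = (-17/3, -23/3)
F = (-131/26, -281/26)

1. B_x = -17/3  [B is the centroid of △CDE]
2. B_y = -23/3  [B is the centroid of △CDE]
   → B = (-17/3, -23/3)
3. F_x = -131/26  [C, B, F are collinear ∩ EF ⟂ CB]
4. F_y = -281/26  [C, B, F are collinear ∩ EF ⟂ CB]
   → F = (-131/26, -281/26)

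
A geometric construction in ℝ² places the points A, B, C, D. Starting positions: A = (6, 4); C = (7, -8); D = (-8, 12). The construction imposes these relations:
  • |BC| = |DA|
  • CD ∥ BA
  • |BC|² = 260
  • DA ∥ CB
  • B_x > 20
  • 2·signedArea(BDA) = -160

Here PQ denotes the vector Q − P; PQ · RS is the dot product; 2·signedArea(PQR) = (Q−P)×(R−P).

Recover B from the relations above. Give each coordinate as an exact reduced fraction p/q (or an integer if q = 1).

1. B_x = 21  [CD ∥ BA ∩ DA ∥ CB]
2. B_y = -16  [CD ∥ BA ∩ DA ∥ CB]
   → B = (21, -16)

B = (21, -16)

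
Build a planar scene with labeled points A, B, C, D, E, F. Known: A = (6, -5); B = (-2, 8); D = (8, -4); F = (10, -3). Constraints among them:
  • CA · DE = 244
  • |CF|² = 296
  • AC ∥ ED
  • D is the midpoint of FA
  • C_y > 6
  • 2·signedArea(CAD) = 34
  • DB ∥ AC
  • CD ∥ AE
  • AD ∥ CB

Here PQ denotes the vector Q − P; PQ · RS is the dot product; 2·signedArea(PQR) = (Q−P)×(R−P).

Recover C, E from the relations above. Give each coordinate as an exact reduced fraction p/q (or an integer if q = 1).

C = (-4, 7)
E = (18, -16)

1. C_x = -4  [AD ∥ CB ∩ DB ∥ AC]
2. C_y = 7  [AD ∥ CB ∩ DB ∥ AC]
   → C = (-4, 7)
3. E_x = 18  [AC ∥ ED ∩ CD ∥ AE]
4. E_y = -16  [AC ∥ ED ∩ CD ∥ AE]
   → E = (18, -16)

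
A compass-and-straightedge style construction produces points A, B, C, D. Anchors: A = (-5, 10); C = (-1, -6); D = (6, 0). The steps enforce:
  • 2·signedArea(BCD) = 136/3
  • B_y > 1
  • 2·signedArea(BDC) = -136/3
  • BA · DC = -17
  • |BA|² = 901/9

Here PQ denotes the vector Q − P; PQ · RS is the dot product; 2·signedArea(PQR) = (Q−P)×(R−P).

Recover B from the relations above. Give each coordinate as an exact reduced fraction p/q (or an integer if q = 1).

B = (0, 4/3)

1. B_x = 0  [2·signedArea(BDC) = -136/3 ∩ BA · DC = -17]
2. B_y = 4/3  [2·signedArea(BDC) = -136/3 ∩ BA · DC = -17]
   → B = (0, 4/3)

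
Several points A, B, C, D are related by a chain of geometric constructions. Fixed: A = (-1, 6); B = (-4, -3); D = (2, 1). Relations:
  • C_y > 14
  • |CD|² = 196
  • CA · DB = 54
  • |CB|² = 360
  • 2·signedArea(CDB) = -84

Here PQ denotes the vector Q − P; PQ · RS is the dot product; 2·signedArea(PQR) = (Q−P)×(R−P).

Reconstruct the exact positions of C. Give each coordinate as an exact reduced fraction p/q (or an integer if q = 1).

C = (2, 15)

1. C_x = 2  [CA · DB = 54 ∩ 2·signedArea(CDB) = -84]
2. C_y = 15  [CA · DB = 54 ∩ 2·signedArea(CDB) = -84]
   → C = (2, 15)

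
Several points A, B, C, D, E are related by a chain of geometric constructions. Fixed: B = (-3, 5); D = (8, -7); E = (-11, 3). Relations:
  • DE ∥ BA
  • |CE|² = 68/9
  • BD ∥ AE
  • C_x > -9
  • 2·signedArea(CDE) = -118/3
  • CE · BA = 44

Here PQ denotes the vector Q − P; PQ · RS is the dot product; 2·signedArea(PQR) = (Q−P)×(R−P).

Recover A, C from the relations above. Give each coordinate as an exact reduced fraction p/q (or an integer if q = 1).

1. A_x = -22  [BD ∥ AE ∩ DE ∥ BA]
2. A_y = 15  [BD ∥ AE ∩ DE ∥ BA]
   → A = (-22, 15)
3. C_x = -25/3  [2·signedArea(CDE) = -118/3 ∩ CE · BA = 44]
4. C_y = 11/3  [2·signedArea(CDE) = -118/3 ∩ CE · BA = 44]
   → C = (-25/3, 11/3)

A = (-22, 15)
C = (-25/3, 11/3)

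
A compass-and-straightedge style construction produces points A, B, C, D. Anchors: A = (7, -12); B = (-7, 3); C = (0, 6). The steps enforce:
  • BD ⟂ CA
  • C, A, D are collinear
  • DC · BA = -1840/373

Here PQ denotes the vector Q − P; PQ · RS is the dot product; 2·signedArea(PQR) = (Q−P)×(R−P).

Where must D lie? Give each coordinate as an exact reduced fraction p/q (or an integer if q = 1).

1. D_x = 35/373  [C, A, D are collinear ∩ BD ⟂ CA]
2. D_y = 2148/373  [C, A, D are collinear ∩ BD ⟂ CA]
   → D = (35/373, 2148/373)

D = (35/373, 2148/373)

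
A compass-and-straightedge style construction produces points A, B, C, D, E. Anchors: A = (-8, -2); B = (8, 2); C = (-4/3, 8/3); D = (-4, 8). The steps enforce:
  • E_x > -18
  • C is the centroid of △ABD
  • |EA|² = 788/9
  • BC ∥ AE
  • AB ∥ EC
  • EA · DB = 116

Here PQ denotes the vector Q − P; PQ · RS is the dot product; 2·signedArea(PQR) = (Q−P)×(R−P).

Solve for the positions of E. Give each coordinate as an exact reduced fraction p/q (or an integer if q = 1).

E = (-52/3, -4/3)

1. E_x = -52/3  [AB ∥ EC ∩ BC ∥ AE]
2. E_y = -4/3  [AB ∥ EC ∩ BC ∥ AE]
   → E = (-52/3, -4/3)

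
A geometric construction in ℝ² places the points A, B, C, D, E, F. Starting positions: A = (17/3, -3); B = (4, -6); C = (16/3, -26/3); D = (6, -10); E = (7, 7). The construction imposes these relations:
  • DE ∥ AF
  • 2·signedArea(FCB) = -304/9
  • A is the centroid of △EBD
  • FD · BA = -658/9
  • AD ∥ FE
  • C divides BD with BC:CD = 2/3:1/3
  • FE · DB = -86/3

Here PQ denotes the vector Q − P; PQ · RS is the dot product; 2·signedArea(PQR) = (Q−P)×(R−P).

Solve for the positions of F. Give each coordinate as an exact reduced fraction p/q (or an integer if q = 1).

F = (20/3, 14)

1. F_x = 20/3  [AD ∥ FE ∩ DE ∥ AF]
2. F_y = 14  [AD ∥ FE ∩ DE ∥ AF]
   → F = (20/3, 14)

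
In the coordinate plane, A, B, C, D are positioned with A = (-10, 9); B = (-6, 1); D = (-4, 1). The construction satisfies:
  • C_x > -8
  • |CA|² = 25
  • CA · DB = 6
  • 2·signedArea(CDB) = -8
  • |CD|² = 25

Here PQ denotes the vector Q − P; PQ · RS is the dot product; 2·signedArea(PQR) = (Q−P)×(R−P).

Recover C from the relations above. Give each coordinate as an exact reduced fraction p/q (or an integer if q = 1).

1. C_x = -7  [2·signedArea(CDB) = -8 ∩ CA · DB = 6]
2. C_y = 5  [2·signedArea(CDB) = -8 ∩ CA · DB = 6]
   → C = (-7, 5)

C = (-7, 5)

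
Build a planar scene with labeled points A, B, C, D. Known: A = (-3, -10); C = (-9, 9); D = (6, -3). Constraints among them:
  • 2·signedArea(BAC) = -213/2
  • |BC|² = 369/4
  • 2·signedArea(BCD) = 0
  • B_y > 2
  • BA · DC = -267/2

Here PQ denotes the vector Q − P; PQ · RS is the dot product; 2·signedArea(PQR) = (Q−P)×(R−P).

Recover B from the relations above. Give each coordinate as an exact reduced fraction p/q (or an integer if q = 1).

B = (-3/2, 3)

1. B_x = -3/2  [2·signedArea(BCD) = 0 ∩ 2·signedArea(BAC) = -213/2]
2. B_y = 3  [2·signedArea(BCD) = 0 ∩ 2·signedArea(BAC) = -213/2]
   → B = (-3/2, 3)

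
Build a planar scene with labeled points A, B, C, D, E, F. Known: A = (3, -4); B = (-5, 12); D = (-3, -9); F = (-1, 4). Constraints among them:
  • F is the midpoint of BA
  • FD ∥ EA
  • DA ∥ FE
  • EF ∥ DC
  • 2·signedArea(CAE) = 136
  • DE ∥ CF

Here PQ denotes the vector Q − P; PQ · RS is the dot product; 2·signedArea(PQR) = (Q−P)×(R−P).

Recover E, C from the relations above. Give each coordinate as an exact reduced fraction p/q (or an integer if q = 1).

1. E_x = 5  [FD ∥ EA ∩ DA ∥ FE]
2. E_y = 9  [FD ∥ EA ∩ DA ∥ FE]
   → E = (5, 9)
3. C_x = -9  [DE ∥ CF ∩ EF ∥ DC]
4. C_y = -14  [DE ∥ CF ∩ EF ∥ DC]
   → C = (-9, -14)

C = (-9, -14)
E = (5, 9)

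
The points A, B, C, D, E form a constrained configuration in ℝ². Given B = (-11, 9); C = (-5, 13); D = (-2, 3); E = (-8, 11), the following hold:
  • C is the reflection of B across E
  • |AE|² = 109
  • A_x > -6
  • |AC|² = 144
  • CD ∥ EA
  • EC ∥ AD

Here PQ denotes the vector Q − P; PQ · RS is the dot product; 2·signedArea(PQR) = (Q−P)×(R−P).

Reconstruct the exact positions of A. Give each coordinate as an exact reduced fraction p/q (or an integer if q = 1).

1. A_x = -5  [EC ∥ AD ∩ CD ∥ EA]
2. A_y = 1  [EC ∥ AD ∩ CD ∥ EA]
   → A = (-5, 1)

A = (-5, 1)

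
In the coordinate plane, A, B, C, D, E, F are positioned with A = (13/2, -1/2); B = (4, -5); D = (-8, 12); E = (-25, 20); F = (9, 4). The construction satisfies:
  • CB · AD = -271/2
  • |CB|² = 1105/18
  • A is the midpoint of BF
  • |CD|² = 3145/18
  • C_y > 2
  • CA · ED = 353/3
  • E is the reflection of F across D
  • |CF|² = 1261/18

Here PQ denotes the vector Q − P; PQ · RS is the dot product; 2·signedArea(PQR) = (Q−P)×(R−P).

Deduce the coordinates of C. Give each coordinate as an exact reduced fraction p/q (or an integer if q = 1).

C = (5/6, 13/6)

1. C_x = 5/6  [CB · AD = -271/2 ∩ CA · ED = 353/3]
2. C_y = 13/6  [CB · AD = -271/2 ∩ CA · ED = 353/3]
   → C = (5/6, 13/6)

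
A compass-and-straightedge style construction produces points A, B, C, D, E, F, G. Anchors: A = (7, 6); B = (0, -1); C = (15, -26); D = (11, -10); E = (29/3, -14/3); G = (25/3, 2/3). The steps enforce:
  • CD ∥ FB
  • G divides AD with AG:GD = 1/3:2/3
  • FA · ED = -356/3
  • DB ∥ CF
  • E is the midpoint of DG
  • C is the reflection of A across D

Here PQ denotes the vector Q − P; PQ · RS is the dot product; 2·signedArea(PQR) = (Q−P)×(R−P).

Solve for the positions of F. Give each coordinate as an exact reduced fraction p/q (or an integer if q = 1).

1. F_x = 4  [CD ∥ FB ∩ DB ∥ CF]
2. F_y = -17  [CD ∥ FB ∩ DB ∥ CF]
   → F = (4, -17)

F = (4, -17)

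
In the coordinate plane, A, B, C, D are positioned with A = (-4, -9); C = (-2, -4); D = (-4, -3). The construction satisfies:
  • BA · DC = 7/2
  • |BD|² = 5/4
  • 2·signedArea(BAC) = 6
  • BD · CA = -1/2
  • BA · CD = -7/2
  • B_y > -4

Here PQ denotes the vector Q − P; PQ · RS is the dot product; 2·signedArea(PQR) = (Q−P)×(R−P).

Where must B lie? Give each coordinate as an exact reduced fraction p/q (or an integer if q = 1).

1. B_x = -3  [BA · CD = -7/2 ∩ BD · CA = -1/2]
2. B_y = -7/2  [BA · CD = -7/2 ∩ BD · CA = -1/2]
   → B = (-3, -7/2)

B = (-3, -7/2)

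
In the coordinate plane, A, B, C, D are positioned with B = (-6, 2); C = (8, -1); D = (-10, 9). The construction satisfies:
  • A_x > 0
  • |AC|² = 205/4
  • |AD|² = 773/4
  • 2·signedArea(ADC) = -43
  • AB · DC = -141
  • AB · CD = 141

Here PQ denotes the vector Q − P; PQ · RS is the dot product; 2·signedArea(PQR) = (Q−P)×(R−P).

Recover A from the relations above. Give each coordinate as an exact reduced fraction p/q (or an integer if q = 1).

A = (1, 1/2)

1. A_x = 1  [AB · DC = -141 ∩ 2·signedArea(ADC) = -43]
2. A_y = 1/2  [AB · DC = -141 ∩ 2·signedArea(ADC) = -43]
   → A = (1, 1/2)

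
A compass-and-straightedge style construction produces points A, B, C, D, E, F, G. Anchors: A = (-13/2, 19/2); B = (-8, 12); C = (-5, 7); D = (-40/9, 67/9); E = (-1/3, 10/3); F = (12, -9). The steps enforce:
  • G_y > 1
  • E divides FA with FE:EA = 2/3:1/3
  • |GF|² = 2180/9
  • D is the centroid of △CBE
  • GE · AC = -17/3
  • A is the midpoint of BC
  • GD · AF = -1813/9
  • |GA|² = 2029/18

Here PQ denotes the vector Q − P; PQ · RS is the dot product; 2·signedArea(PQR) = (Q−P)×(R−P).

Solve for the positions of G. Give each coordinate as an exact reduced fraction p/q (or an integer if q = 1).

1. G_x = 2/3  [GE · AC = -17/3 ∩ GD · AF = -1813/9]
2. G_y = 5/3  [GE · AC = -17/3 ∩ GD · AF = -1813/9]
   → G = (2/3, 5/3)

G = (2/3, 5/3)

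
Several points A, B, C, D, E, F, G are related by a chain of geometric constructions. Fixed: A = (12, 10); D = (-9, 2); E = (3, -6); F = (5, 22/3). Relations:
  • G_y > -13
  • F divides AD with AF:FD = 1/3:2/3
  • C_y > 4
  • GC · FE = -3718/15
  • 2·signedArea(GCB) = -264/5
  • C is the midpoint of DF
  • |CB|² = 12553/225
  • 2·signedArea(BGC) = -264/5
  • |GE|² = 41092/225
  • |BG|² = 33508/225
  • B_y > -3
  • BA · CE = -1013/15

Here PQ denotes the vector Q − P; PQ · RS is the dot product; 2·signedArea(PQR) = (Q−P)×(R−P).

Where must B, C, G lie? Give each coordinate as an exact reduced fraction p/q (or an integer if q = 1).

1. C_x = -2  [C is the midpoint of DF]
2. C_y = 14/3  [C is the midpoint of DF]
   → C = (-2, 14/3)
3. G_x = -43/5  [line 2·x + 40/3·y + 8534/45 = 0 ∩ |GE|² = 41092/225]
4. G_y = -194/15  [line 2·x + 40/3·y + 8534/45 = 0 ∩ |GE|² = 41092/225]
   → G = (-43/5, -194/15)
5. B_x = -9/5  [2·signedArea(BGC) = -264/5 ∩ BA · CE = -1013/15]
6. B_y = -14/5  [2·signedArea(BGC) = -264/5 ∩ BA · CE = -1013/15]
   → B = (-9/5, -14/5)

B = (-9/5, -14/5)
C = (-2, 14/3)
G = (-43/5, -194/15)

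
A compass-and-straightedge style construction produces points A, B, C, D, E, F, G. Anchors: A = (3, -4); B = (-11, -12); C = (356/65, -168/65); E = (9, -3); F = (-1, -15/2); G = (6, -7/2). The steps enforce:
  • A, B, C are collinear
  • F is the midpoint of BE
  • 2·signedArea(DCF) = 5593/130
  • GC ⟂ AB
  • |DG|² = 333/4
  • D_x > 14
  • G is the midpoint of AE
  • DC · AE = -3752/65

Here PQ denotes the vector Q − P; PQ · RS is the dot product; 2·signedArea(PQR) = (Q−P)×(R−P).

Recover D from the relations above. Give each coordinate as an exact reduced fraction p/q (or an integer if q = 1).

D = (15, -2)

1. D_x = 15  [2·signedArea(DCF) = 5593/130 ∩ DC · AE = -3752/65]
2. D_y = -2  [2·signedArea(DCF) = 5593/130 ∩ DC · AE = -3752/65]
   → D = (15, -2)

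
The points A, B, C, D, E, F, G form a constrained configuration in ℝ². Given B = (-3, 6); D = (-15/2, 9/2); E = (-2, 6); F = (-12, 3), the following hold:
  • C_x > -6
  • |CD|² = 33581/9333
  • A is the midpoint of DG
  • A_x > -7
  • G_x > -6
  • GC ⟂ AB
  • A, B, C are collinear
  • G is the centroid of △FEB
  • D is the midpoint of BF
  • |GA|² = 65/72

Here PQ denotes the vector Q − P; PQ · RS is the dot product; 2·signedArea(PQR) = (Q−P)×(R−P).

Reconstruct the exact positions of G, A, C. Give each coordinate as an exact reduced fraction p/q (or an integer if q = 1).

1. G_x = -17/3  [G is the centroid of △FEB]
2. G_y = 5  [G is the centroid of △FEB]
   → G = (-17/3, 5)
3. A_x = -79/12  [A is the midpoint of DG]
4. A_y = 19/4  [A is the midpoint of DG]
   → A = (-79/12, 19/4)
5. C_x = -35393/6222  [A, B, C are collinear ∩ GC ⟂ AB]
6. C_y = 10499/2074  [A, B, C are collinear ∩ GC ⟂ AB]
   → C = (-35393/6222, 10499/2074)

A = (-79/12, 19/4)
C = (-35393/6222, 10499/2074)
G = (-17/3, 5)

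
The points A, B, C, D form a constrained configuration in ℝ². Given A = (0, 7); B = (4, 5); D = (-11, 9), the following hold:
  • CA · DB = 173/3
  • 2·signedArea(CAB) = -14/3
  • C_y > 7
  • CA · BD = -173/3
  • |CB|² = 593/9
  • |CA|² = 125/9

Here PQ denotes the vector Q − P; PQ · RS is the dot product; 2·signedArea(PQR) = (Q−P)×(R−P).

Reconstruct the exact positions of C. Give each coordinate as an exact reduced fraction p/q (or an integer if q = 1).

1. C_x = -11/3  [CA · DB = 173/3 ∩ 2·signedArea(CAB) = -14/3]
2. C_y = 23/3  [CA · DB = 173/3 ∩ 2·signedArea(CAB) = -14/3]
   → C = (-11/3, 23/3)

C = (-11/3, 23/3)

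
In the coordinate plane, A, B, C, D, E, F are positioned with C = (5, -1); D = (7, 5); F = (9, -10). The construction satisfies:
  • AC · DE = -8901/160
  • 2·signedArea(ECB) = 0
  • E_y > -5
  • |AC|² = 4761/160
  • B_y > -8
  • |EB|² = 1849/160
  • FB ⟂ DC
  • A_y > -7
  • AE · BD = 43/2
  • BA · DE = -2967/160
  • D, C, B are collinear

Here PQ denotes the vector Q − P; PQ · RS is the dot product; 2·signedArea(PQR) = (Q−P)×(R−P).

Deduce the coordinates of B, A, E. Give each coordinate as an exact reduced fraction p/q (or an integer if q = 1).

1. B_x = 27/10  [D, C, B are collinear ∩ FB ⟂ DC]
2. B_y = -79/10  [D, C, B are collinear ∩ FB ⟂ DC]
   → B = (27/10, -79/10)
3. E_x = 151/40  [line 69/10·x + -23/10·y + -184/5 = 0 ∩ |EB|² = 1849/160]
4. E_y = -187/40  [line 69/10·x + -23/10·y + -184/5 = 0 ∩ |EB|² = 1849/160]
   → E = (151/40, -187/40)
5. A_x = 131/40  [line 129/40·x + 387/40·y + 7869/160 = 0 ∩ |AC|² = 4761/160]
6. A_y = -247/40  [line 129/40·x + 387/40·y + 7869/160 = 0 ∩ |AC|² = 4761/160]
   → A = (131/40, -247/40)

A = (131/40, -247/40)
B = (27/10, -79/10)
E = (151/40, -187/40)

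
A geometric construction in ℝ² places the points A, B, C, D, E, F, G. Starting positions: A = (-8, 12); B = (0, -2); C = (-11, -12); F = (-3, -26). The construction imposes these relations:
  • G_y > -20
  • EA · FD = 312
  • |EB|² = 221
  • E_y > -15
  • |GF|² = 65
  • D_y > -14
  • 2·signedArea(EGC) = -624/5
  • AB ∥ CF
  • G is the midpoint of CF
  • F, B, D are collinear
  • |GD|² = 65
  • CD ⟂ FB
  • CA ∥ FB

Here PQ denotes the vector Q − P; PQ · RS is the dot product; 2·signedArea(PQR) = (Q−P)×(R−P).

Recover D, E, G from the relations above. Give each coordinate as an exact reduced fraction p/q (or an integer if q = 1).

D = (-7/5, -66/5)
E = (41/5, -72/5)
G = (-7, -19)

1. D_x = -7/5  [F, B, D are collinear ∩ CD ⟂ FB]
2. D_y = -66/5  [F, B, D are collinear ∩ CD ⟂ FB]
   → D = (-7/5, -66/5)
3. G_x = -7  [G is the midpoint of CF]
4. G_y = -19  [G is the midpoint of CF]
   → G = (-7, -19)
5. E_x = 41/5  [EA · FD = 312 ∩ 2·signedArea(EGC) = -624/5]
6. E_y = -72/5  [EA · FD = 312 ∩ 2·signedArea(EGC) = -624/5]
   → E = (41/5, -72/5)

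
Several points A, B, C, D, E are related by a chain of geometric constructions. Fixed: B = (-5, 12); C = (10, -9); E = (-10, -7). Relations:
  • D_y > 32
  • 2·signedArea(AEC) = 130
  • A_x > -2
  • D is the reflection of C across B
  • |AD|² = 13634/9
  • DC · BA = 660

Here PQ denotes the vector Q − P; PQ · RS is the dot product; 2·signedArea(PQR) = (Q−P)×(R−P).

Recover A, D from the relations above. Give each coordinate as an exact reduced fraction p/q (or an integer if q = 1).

1. D_x = -20  [D is the reflection of C across B]
2. D_y = 33  [D is the reflection of C across B]
   → D = (-20, 33)
3. A_x = -5/3  [2·signedArea(AEC) = 130 ∩ DC · BA = 660]
4. A_y = -4/3  [2·signedArea(AEC) = 130 ∩ DC · BA = 660]
   → A = (-5/3, -4/3)

A = (-5/3, -4/3)
D = (-20, 33)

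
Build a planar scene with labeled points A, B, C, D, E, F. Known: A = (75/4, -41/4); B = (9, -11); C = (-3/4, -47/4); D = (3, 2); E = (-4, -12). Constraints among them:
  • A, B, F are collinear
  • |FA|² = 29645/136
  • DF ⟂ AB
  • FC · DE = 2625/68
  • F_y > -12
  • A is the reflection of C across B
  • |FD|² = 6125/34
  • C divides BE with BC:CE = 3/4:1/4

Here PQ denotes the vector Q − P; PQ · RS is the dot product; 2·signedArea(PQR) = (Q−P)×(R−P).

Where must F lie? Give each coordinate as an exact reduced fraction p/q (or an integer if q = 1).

F = (137/34, -387/34)

1. F_x = 137/34  [A, B, F are collinear ∩ DF ⟂ AB]
2. F_y = -387/34  [A, B, F are collinear ∩ DF ⟂ AB]
   → F = (137/34, -387/34)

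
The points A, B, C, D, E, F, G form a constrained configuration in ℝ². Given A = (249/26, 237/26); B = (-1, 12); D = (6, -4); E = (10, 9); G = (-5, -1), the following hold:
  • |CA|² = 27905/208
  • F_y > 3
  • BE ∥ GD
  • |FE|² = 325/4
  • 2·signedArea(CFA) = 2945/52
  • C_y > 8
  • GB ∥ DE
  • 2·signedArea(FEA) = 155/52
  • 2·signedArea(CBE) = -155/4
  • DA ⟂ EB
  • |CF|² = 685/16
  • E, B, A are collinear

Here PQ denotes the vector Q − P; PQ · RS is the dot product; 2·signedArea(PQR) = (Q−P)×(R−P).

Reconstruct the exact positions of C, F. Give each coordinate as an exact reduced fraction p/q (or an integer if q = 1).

C = (-2, 35/4)
F = (5/2, 4)

1. C_x = -2  [line 3·x + 11·y + -361/4 = 0 ∩ |CA|² = 27905/208]
2. C_y = 35/4  [line 3·x + 11·y + -361/4 = 0 ∩ |CA|² = 27905/208]
   → C = (-2, 35/4)
3. F_x = 5/2  [2·signedArea(CFA) = 2945/52 ∩ 2·signedArea(FEA) = 155/52]
4. F_y = 4  [2·signedArea(CFA) = 2945/52 ∩ 2·signedArea(FEA) = 155/52]
   → F = (5/2, 4)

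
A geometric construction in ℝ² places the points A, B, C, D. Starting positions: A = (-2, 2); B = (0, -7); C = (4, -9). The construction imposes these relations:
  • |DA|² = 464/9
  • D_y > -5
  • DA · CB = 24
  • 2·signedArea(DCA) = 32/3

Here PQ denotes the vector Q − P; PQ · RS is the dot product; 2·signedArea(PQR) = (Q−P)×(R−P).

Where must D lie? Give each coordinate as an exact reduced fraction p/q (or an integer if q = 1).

1. D_x = 2/3  [2·signedArea(DCA) = 32/3 ∩ DA · CB = 24]
2. D_y = -14/3  [2·signedArea(DCA) = 32/3 ∩ DA · CB = 24]
   → D = (2/3, -14/3)

D = (2/3, -14/3)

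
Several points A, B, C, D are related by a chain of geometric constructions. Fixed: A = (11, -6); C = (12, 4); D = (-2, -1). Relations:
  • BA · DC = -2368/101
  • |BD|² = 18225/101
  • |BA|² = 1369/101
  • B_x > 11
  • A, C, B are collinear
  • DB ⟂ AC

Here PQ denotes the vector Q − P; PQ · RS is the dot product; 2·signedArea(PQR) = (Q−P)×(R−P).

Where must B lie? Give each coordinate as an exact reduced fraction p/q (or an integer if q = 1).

B = (1148/101, -236/101)

1. B_x = 1148/101  [A, C, B are collinear ∩ DB ⟂ AC]
2. B_y = -236/101  [A, C, B are collinear ∩ DB ⟂ AC]
   → B = (1148/101, -236/101)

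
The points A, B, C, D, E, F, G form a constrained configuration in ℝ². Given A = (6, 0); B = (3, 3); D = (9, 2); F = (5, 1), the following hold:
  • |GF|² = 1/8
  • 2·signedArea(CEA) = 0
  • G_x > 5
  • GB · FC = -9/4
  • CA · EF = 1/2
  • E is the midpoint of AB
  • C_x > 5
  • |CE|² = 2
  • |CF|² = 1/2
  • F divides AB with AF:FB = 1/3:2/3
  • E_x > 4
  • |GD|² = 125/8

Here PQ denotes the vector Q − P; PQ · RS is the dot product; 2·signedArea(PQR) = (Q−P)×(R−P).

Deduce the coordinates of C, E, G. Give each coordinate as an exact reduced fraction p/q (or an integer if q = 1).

C = (11/2, 1/2)
E = (9/2, 3/2)
G = (21/4, 3/4)

1. E_x = 9/2  [E is the midpoint of AB]
2. E_y = 3/2  [E is the midpoint of AB]
   → E = (9/2, 3/2)
3. C_x = 11/2  [2·signedArea(CEA) = 0 ∩ CA · EF = 1/2]
4. C_y = 1/2  [2·signedArea(CEA) = 0 ∩ CA · EF = 1/2]
   → C = (11/2, 1/2)
5. G_x = 21/4  [line -1/2·x + 1/2·y + 9/4 = 0 ∩ |GF|² = 1/8]
6. G_y = 3/4  [line -1/2·x + 1/2·y + 9/4 = 0 ∩ |GF|² = 1/8]
   → G = (21/4, 3/4)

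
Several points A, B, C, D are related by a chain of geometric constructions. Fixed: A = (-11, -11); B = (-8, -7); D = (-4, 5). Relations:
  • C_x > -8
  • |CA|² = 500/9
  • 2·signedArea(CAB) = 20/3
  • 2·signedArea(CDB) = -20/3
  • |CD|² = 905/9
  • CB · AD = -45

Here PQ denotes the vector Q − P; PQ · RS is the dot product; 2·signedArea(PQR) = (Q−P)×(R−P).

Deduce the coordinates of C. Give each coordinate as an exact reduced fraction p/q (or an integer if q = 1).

C = (-23/3, -13/3)

1. C_x = -23/3  [2·signedArea(CAB) = 20/3 ∩ 2·signedArea(CDB) = -20/3]
2. C_y = -13/3  [2·signedArea(CAB) = 20/3 ∩ 2·signedArea(CDB) = -20/3]
   → C = (-23/3, -13/3)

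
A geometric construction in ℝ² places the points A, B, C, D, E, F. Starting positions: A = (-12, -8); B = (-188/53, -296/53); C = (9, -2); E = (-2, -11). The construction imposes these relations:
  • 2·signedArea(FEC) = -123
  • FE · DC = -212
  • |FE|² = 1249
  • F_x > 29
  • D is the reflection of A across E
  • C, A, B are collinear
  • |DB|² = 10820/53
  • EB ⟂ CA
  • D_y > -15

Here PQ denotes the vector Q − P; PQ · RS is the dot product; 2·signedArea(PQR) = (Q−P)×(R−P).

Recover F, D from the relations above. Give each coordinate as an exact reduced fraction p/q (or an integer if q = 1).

D = (8, -14)
F = (30, 4)

1. F_x = 30  [line -9·x + 11·y + 226 = 0 ∩ |FE|² = 1249]
2. F_y = 4  [line -9·x + 11·y + 226 = 0 ∩ |FE|² = 1249]
   → F = (30, 4)
3. D_x = 8  [D is the reflection of A across E]
4. D_y = -14  [D is the reflection of A across E]
   → D = (8, -14)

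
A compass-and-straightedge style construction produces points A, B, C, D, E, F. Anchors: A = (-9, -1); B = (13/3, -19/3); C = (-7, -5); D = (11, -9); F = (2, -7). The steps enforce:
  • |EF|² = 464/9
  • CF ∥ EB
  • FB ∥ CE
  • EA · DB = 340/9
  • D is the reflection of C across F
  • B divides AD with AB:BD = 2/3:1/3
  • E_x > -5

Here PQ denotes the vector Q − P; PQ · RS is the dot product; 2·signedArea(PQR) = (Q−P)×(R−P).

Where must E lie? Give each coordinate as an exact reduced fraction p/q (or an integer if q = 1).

1. E_x = -14/3  [CF ∥ EB ∩ FB ∥ CE]
2. E_y = -13/3  [CF ∥ EB ∩ FB ∥ CE]
   → E = (-14/3, -13/3)

E = (-14/3, -13/3)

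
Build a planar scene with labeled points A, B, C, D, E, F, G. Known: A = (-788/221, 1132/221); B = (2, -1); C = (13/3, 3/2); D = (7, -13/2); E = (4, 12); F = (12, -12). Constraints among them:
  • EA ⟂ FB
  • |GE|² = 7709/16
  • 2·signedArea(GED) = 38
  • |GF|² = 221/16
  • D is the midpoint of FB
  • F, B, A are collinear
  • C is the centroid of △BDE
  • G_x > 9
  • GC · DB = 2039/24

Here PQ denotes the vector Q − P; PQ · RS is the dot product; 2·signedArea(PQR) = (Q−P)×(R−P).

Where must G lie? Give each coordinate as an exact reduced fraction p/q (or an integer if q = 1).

G = (19/2, -37/4)

1. G_x = 19/2  [GC · DB = 2039/24 ∩ 2·signedArea(GED) = 38]
2. G_y = -37/4  [GC · DB = 2039/24 ∩ 2·signedArea(GED) = 38]
   → G = (19/2, -37/4)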